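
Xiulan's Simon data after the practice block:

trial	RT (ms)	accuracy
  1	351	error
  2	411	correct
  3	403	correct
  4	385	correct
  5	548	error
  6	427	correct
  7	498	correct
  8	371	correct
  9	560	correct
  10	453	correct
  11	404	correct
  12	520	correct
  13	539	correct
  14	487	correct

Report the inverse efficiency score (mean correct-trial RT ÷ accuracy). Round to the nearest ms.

531 ms

Correct trials (n=12): 411, 403, 385, 427, 498, 371, 560, 453, 404, 520, 539, 487
Mean correct RT = 5458/12 = 454.8333 ms
Proportion correct = 12/14
IES = 454.8333 / (12/14) = 530.639 ms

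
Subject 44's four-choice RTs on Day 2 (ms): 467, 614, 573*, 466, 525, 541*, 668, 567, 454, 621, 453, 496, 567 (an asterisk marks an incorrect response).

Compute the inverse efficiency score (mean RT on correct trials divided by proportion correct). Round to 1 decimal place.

Correct trials (n=11): 467, 614, 466, 525, 668, 567, 454, 621, 453, 496, 567
Mean correct RT = 5898/11 = 536.1818 ms
Proportion correct = 11/13
IES = 536.1818 / (11/13) = 633.669 ms

633.7 ms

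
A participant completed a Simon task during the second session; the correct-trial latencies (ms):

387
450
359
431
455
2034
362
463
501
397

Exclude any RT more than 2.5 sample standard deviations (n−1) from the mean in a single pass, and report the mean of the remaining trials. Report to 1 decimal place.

n = 10, ΣRT = 5839, M = 583.900
Σ(x−M)² = 2355722.90; s = √(2355722.90/9) = 511.612
Cutoffs: 583.900 ± 2.5·511.612 → [-695.1, 1862.9]
Outside: 2034 → excluded.
Retained (n=9): Σ = 3805, mean = 3805/9 = 422.778

422.8 ms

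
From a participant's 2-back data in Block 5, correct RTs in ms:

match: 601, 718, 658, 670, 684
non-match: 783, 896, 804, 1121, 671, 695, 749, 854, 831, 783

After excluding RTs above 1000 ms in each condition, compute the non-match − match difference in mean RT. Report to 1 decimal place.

non-match: exclude 1121
M(match) = 3331/5 = 666.200
M(non-match) = 7066/9 = 785.111
Difference = 785.111 − 666.200 = 118.911 ms

118.9 ms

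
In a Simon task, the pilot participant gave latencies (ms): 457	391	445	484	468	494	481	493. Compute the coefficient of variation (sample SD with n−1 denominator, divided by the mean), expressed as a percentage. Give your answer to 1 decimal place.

7.4%

n = 8, Σ = 3713, M = 464.1250
Σ(x−M)² = 8184.875; s = √(8184.875/7) = 34.1946
CV = 34.1946 / 464.1250 = 0.07368 = 7.368%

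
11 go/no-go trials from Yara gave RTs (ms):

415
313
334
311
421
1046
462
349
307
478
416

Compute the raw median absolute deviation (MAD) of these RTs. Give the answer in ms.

Sorted: 307, 311, 313, 334, 349, 415, 416, 421, 462, 478, 1046 → median = 415
|x − 415|: 0, 102, 81, 104, 6, 631, 47, 66, 108, 63, 1
Sorted deviations: 0, 1, 6, 47, 63, 66, 81, 102, 104, 108, 631 → MAD = 66

66 ms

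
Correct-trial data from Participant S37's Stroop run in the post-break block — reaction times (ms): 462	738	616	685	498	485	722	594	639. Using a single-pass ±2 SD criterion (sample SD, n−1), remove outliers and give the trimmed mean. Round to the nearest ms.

n = 9, ΣRT = 5439, M = 604.333
Σ(x−M)² = 85470.00; s = √(85470.00/8) = 103.362
Cutoffs: 604.333 ± 2·103.362 → [397.6, 811.1]
No RTs fall outside the cutoffs; all 9 retained. Mean = 5439/9 = 604.333

604 ms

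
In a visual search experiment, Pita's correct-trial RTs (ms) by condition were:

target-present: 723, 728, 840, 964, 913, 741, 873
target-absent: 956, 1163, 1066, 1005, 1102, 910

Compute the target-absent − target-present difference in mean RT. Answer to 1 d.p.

M(target-present) = 5782/7 = 826.000
M(target-absent) = 6202/6 = 1033.667
Difference = 1033.667 − 826.000 = 207.667 ms

207.7 ms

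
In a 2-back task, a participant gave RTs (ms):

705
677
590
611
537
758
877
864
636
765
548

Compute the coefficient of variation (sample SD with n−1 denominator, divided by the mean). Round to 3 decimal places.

0.171

n = 11, Σ = 7568, M = 688.0000
Σ(x−M)² = 138574.000; s = √(138574.000/10) = 117.7175
CV = 117.7175 / 688.0000 = 0.17110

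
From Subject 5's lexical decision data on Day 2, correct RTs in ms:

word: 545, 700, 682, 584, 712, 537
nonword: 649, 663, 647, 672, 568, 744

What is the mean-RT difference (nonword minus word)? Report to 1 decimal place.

30.5 ms

M(word) = 3760/6 = 626.667
M(nonword) = 3943/6 = 657.167
Difference = 657.167 − 626.667 = 30.500 ms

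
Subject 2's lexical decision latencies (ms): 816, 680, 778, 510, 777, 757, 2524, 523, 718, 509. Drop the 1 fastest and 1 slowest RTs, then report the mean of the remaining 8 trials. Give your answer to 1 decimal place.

Sorted: 509, 510, 523, 680, 718, 757, 777, 778, 816, 2524
Drop lowest 1 (509) and highest 1 (2524)
Remaining (n=8): Σ = 5559, mean = 5559/8 = 694.875

694.9 ms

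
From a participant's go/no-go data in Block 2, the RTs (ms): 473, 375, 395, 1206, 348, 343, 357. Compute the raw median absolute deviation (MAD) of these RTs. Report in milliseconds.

Sorted: 343, 348, 357, 375, 395, 473, 1206 → median = 375
|x − 375|: 98, 0, 20, 831, 27, 32, 18
Sorted deviations: 0, 18, 20, 27, 32, 98, 831 → MAD = 27

27 ms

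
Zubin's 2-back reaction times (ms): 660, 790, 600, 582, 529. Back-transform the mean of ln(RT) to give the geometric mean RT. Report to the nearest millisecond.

626 ms

ln(RT): 6.4922, 6.6720, 6.3969, 6.3665, 6.2710
Mean ln(RT) = 32.1987/5 = 6.43973
Geometric mean = exp(6.43973) = 626.24 ms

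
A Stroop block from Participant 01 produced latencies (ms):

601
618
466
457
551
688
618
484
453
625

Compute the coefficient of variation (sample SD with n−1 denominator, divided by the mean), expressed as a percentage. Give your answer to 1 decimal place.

15.4%

n = 10, Σ = 5561, M = 556.1000
Σ(x−M)² = 65616.900; s = √(65616.900/9) = 85.3860
CV = 85.3860 / 556.1000 = 0.15354 = 15.354%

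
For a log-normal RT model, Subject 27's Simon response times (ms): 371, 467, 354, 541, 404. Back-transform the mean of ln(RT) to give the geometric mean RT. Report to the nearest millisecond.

422 ms

ln(RT): 5.9162, 6.1463, 5.8693, 6.2934, 6.0014
Mean ln(RT) = 30.2267/5 = 6.04533
Geometric mean = exp(6.04533) = 422.14 ms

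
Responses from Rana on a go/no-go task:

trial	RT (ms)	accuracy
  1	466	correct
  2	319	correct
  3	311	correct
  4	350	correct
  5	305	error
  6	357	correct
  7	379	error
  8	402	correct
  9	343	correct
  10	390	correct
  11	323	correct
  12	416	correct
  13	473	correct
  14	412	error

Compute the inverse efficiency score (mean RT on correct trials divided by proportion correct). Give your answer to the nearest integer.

480 ms

Correct trials (n=11): 466, 319, 311, 350, 357, 402, 343, 390, 323, 416, 473
Mean correct RT = 4150/11 = 377.2727 ms
Proportion correct = 11/14
IES = 377.2727 / (11/14) = 480.165 ms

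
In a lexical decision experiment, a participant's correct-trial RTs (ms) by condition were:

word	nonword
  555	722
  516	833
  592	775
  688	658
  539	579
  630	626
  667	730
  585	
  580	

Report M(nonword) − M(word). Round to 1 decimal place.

M(word) = 5352/9 = 594.667
M(nonword) = 4923/7 = 703.286
Difference = 703.286 − 594.667 = 108.619 ms

108.6 ms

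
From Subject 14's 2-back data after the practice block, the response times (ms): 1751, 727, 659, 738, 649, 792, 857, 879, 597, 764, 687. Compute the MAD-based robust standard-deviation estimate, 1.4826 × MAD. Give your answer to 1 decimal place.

117.1 ms

Sorted: 597, 649, 659, 687, 727, 738, 764, 792, 857, 879, 1751 → median = 738
|x − 738| sorted: 0, 11, 26, 51, 54, 79, 89, 119, 141, 141, 1013 → MAD = 79
Robust SD ≈ 1.4826 × 79 = 117.125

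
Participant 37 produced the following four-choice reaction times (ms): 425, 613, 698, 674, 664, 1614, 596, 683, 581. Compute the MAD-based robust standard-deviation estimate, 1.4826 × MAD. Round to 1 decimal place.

Sorted: 425, 581, 596, 613, 664, 674, 683, 698, 1614 → median = 664
|x − 664| sorted: 0, 10, 19, 34, 51, 68, 83, 239, 950 → MAD = 51
Robust SD ≈ 1.4826 × 51 = 75.613

75.6 ms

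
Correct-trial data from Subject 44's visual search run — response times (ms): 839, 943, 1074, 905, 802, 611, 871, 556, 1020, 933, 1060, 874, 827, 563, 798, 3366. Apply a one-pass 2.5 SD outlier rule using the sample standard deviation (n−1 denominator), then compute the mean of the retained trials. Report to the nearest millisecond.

n = 16, ΣRT = 16042, M = 1002.625
Σ(x−M)² = 6331885.75; s = √(6331885.75/15) = 649.712
Cutoffs: 1002.625 ± 2.5·649.712 → [-621.7, 2626.9]
Outside: 3366 → excluded.
Retained (n=15): Σ = 12676, mean = 12676/15 = 845.067

845 ms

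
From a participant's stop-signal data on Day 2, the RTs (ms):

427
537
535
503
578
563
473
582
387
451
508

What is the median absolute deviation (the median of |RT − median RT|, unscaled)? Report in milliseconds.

55 ms

Sorted: 387, 427, 451, 473, 503, 508, 535, 537, 563, 578, 582 → median = 508
|x − 508|: 81, 29, 27, 5, 70, 55, 35, 74, 121, 57, 0
Sorted deviations: 0, 5, 27, 29, 35, 55, 57, 70, 74, 81, 121 → MAD = 55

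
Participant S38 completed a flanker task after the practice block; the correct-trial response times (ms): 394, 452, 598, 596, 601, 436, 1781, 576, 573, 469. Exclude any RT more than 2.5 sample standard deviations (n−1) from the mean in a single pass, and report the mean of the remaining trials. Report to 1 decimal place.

521.7 ms

n = 10, ΣRT = 6476, M = 647.600
Σ(x−M)² = 1481826.40; s = √(1481826.40/9) = 405.768
Cutoffs: 647.600 ± 2.5·405.768 → [-366.8, 1662.0]
Outside: 1781 → excluded.
Retained (n=9): Σ = 4695, mean = 4695/9 = 521.667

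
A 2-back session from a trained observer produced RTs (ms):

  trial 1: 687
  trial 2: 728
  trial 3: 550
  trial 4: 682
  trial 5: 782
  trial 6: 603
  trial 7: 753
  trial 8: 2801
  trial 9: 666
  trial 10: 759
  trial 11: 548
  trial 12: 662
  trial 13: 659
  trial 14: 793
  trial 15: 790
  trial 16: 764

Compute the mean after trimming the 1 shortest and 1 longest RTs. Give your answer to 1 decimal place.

Sorted: 548, 550, 603, 659, 662, 666, 682, 687, 728, 753, 759, 764, 782, 790, 793, 2801
Drop lowest 1 (548) and highest 1 (2801)
Remaining (n=14): Σ = 9878, mean = 9878/14 = 705.571

705.6 ms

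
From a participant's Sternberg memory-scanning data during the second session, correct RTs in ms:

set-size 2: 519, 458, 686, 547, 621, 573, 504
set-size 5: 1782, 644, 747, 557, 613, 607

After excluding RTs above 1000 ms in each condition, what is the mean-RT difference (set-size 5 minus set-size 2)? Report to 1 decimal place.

75.3 ms

set-size 5: exclude 1782
M(set-size 2) = 3908/7 = 558.286
M(set-size 5) = 3168/5 = 633.600
Difference = 633.600 − 558.286 = 75.314 ms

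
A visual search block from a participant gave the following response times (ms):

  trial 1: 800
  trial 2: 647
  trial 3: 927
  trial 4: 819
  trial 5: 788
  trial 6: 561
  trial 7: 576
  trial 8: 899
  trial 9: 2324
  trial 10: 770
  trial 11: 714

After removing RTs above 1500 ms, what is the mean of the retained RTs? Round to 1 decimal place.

Excluded: 2324
Retained (n=10): Σ = 7501
Mean = 7501/10 = 750.1000

750.1 ms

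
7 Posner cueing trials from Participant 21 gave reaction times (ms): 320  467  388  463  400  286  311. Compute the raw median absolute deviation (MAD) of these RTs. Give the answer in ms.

Sorted: 286, 311, 320, 388, 400, 463, 467 → median = 388
|x − 388|: 68, 79, 0, 75, 12, 102, 77
Sorted deviations: 0, 12, 68, 75, 77, 79, 102 → MAD = 75

75 ms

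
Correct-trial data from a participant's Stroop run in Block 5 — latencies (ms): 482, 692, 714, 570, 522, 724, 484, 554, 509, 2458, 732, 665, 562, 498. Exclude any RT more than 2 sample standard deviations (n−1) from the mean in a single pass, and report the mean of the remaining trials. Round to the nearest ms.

593 ms

n = 14, ΣRT = 10166, M = 726.143
Σ(x−M)² = 3344489.71; s = √(3344489.71/13) = 507.216
Cutoffs: 726.143 ± 2·507.216 → [-288.3, 1740.6]
Outside: 2458 → excluded.
Retained (n=13): Σ = 7708, mean = 7708/13 = 592.923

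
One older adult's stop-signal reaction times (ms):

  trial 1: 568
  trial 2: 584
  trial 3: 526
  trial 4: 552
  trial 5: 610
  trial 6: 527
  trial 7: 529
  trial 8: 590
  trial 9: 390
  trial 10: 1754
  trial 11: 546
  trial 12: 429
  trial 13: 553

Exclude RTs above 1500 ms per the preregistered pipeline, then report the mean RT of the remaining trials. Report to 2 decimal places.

Excluded: 1754
Retained (n=12): Σ = 6404
Mean = 6404/12 = 533.6667

533.67 ms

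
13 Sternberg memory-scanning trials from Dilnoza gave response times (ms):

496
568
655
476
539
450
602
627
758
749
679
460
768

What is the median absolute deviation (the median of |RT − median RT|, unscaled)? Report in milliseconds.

106 ms

Sorted: 450, 460, 476, 496, 539, 568, 602, 627, 655, 679, 749, 758, 768 → median = 602
|x − 602|: 106, 34, 53, 126, 63, 152, 0, 25, 156, 147, 77, 142, 166
Sorted deviations: 0, 25, 34, 53, 63, 77, 106, 126, 142, 147, 152, 156, 166 → MAD = 106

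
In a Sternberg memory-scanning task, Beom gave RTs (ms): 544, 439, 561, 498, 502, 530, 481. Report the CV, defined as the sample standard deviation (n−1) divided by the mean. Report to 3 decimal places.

0.081

n = 7, Σ = 3555, M = 507.8571
Σ(x−M)² = 10214.857; s = √(10214.857/6) = 41.2611
CV = 41.2611 / 507.8571 = 0.08125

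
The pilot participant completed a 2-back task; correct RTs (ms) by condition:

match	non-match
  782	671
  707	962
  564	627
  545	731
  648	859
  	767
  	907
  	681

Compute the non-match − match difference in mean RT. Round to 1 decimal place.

M(match) = 3246/5 = 649.200
M(non-match) = 6205/8 = 775.625
Difference = 775.625 − 649.200 = 126.425 ms

126.4 ms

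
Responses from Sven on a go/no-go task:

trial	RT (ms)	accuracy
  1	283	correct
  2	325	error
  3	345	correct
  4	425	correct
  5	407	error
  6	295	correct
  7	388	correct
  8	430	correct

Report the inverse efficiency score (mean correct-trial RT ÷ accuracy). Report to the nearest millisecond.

Correct trials (n=6): 283, 345, 425, 295, 388, 430
Mean correct RT = 2166/6 = 361.0000 ms
Proportion correct = 6/8
IES = 361.0000 / (6/8) = 481.333 ms

481 ms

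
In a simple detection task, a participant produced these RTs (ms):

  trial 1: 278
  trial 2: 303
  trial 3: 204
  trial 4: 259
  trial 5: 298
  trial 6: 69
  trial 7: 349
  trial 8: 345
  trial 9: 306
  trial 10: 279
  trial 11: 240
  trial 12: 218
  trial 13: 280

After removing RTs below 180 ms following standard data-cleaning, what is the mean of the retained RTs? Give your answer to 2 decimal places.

279.92 ms

Excluded: 69
Retained (n=12): Σ = 3359
Mean = 3359/12 = 279.9167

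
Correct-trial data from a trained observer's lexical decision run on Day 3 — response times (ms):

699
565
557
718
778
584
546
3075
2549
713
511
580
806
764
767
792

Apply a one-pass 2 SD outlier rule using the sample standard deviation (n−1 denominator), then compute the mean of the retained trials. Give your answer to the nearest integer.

670 ms

n = 16, ΣRT = 15004, M = 937.750
Σ(x−M)² = 8315855.00; s = √(8315855.00/15) = 744.574
Cutoffs: 937.750 ± 2·744.574 → [-551.4, 2426.9]
Outside: 2549, 3075 → excluded.
Retained (n=14): Σ = 9380, mean = 9380/14 = 670.000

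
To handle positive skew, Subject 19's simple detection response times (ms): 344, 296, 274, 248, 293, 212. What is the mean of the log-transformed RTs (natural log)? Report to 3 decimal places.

ln(RT): 5.8406, 5.6904, 5.6131, 5.5134, 5.6802, 5.3566
Σ ln(RT) = 33.6943
Mean = 33.6943/6 = 5.61572

5.616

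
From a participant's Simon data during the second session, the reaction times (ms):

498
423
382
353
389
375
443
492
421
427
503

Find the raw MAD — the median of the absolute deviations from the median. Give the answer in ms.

Sorted: 353, 375, 382, 389, 421, 423, 427, 443, 492, 498, 503 → median = 423
|x − 423|: 75, 0, 41, 70, 34, 48, 20, 69, 2, 4, 80
Sorted deviations: 0, 2, 4, 20, 34, 41, 48, 69, 70, 75, 80 → MAD = 41

41 ms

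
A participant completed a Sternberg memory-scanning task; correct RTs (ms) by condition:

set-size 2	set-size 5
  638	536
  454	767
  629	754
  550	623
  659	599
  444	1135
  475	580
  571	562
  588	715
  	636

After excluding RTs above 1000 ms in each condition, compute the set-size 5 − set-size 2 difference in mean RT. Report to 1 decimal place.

set-size 5: exclude 1135
M(set-size 2) = 5008/9 = 556.444
M(set-size 5) = 5772/9 = 641.333
Difference = 641.333 − 556.444 = 84.889 ms

84.9 ms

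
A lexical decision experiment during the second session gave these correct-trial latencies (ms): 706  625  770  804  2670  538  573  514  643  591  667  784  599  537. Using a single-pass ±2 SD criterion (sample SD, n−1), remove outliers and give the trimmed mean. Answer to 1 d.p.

n = 14, ΣRT = 11021, M = 787.214
Σ(x−M)² = 3932802.36; s = √(3932802.36/13) = 550.021
Cutoffs: 787.214 ± 2·550.021 → [-312.8, 1887.3]
Outside: 2670 → excluded.
Retained (n=13): Σ = 8351, mean = 8351/13 = 642.385

642.4 ms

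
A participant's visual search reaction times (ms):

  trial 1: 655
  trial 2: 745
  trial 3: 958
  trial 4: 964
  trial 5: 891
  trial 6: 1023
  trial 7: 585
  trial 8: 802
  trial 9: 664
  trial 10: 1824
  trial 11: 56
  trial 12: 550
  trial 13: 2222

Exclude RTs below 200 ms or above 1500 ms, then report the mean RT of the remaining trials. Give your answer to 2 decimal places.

Excluded: 56, 1824, 2222
Retained (n=10): Σ = 7837
Mean = 7837/10 = 783.7000

783.70 ms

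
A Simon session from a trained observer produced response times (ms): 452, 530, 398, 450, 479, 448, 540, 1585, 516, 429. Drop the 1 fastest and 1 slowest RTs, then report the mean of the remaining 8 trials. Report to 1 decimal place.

480.5 ms

Sorted: 398, 429, 448, 450, 452, 479, 516, 530, 540, 1585
Drop lowest 1 (398) and highest 1 (1585)
Remaining (n=8): Σ = 3844, mean = 3844/8 = 480.500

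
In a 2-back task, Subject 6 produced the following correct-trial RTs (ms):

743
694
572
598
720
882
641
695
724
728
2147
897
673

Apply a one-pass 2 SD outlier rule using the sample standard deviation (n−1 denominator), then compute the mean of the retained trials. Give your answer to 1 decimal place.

n = 13, ΣRT = 10714, M = 824.154
Σ(x−M)² = 2000025.69; s = √(2000025.69/12) = 408.251
Cutoffs: 824.154 ± 2·408.251 → [7.7, 1640.7]
Outside: 2147 → excluded.
Retained (n=12): Σ = 8567, mean = 8567/12 = 713.917

713.9 ms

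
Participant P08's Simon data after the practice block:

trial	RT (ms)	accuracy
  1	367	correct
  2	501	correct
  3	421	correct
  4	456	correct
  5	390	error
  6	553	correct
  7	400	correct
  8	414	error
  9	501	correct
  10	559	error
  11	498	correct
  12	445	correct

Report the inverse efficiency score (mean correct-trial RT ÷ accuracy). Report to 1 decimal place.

Correct trials (n=9): 367, 501, 421, 456, 553, 400, 501, 498, 445
Mean correct RT = 4142/9 = 460.2222 ms
Proportion correct = 9/12
IES = 460.2222 / (9/12) = 613.630 ms

613.6 ms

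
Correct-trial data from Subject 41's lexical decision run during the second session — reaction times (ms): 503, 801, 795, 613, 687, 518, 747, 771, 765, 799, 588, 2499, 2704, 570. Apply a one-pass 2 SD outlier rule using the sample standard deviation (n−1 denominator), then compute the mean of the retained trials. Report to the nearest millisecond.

680 ms

n = 14, ΣRT = 13360, M = 954.286
Σ(x−M)² = 6496776.86; s = √(6496776.86/13) = 706.931
Cutoffs: 954.286 ± 2·706.931 → [-459.6, 2368.1]
Outside: 2499, 2704 → excluded.
Retained (n=12): Σ = 8157, mean = 8157/12 = 679.750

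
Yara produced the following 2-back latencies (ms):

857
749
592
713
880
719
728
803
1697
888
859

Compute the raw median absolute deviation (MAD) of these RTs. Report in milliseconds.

77 ms

Sorted: 592, 713, 719, 728, 749, 803, 857, 859, 880, 888, 1697 → median = 803
|x − 803|: 54, 54, 211, 90, 77, 84, 75, 0, 894, 85, 56
Sorted deviations: 0, 54, 54, 56, 75, 77, 84, 85, 90, 211, 894 → MAD = 77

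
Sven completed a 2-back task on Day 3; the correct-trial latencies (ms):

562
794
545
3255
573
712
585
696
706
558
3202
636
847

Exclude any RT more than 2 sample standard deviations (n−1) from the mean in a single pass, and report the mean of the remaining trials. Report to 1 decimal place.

655.8 ms

n = 13, ΣRT = 13671, M = 1051.615
Σ(x−M)² = 11308119.08; s = √(11308119.08/12) = 970.744
Cutoffs: 1051.615 ± 2·970.744 → [-889.9, 2993.1]
Outside: 3202, 3255 → excluded.
Retained (n=11): Σ = 7214, mean = 7214/11 = 655.818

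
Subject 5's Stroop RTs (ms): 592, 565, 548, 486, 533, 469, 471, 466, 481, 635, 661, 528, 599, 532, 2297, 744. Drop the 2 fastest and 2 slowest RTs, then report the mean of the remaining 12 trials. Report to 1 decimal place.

552.6 ms

Sorted: 466, 469, 471, 481, 486, 528, 532, 533, 548, 565, 592, 599, 635, 661, 744, 2297
Drop lowest 2 (466, 469) and highest 2 (744, 2297)
Remaining (n=12): Σ = 6631, mean = 6631/12 = 552.583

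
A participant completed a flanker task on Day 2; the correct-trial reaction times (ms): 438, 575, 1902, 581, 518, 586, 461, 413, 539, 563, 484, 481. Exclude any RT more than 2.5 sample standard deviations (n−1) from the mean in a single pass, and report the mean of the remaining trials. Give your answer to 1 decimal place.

n = 12, ΣRT = 7541, M = 628.417
Σ(x−M)² = 1806660.92; s = √(1806660.92/11) = 405.268
Cutoffs: 628.417 ± 2.5·405.268 → [-384.8, 1641.6]
Outside: 1902 → excluded.
Retained (n=11): Σ = 5639, mean = 5639/11 = 512.636

512.6 ms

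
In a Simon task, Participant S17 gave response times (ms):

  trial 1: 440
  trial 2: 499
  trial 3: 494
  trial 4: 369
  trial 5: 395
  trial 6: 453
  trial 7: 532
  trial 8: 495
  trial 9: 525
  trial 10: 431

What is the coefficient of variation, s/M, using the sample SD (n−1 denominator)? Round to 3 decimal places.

0.118

n = 10, Σ = 4633, M = 463.3000
Σ(x−M)² = 26998.100; s = √(26998.100/9) = 54.7703
CV = 54.7703 / 463.3000 = 0.11822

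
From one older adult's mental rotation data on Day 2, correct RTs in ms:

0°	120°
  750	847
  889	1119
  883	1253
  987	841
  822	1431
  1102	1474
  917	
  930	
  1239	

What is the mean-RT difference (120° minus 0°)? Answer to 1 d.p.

M(0°) = 8519/9 = 946.556
M(120°) = 6965/6 = 1160.833
Difference = 1160.833 − 946.556 = 214.278 ms

214.3 ms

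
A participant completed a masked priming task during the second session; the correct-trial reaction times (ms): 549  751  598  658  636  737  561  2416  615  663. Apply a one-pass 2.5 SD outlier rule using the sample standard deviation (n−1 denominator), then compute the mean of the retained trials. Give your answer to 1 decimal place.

640.9 ms

n = 10, ΣRT = 8184, M = 818.400
Σ(x−M)² = 2875420.40; s = √(2875420.40/9) = 565.235
Cutoffs: 818.400 ± 2.5·565.235 → [-594.7, 2231.5]
Outside: 2416 → excluded.
Retained (n=9): Σ = 5768, mean = 5768/9 = 640.889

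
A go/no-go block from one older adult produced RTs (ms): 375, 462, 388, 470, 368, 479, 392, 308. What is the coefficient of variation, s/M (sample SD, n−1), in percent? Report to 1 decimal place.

n = 8, Σ = 3242, M = 405.2500
Σ(x−M)² = 25085.500; s = √(25085.500/7) = 59.8635
CV = 59.8635 / 405.2500 = 0.14772 = 14.772%

14.8%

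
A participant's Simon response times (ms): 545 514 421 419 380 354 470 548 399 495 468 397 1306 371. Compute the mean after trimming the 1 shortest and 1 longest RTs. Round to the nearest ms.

Sorted: 354, 371, 380, 397, 399, 419, 421, 468, 470, 495, 514, 545, 548, 1306
Drop lowest 1 (354) and highest 1 (1306)
Remaining (n=12): Σ = 5427, mean = 5427/12 = 452.250

452 ms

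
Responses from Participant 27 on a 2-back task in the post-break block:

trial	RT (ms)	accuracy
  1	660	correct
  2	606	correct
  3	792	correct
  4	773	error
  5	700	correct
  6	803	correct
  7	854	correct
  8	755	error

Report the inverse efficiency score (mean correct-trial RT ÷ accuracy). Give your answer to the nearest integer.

981 ms

Correct trials (n=6): 660, 606, 792, 700, 803, 854
Mean correct RT = 4415/6 = 735.8333 ms
Proportion correct = 6/8
IES = 735.8333 / (6/8) = 981.111 ms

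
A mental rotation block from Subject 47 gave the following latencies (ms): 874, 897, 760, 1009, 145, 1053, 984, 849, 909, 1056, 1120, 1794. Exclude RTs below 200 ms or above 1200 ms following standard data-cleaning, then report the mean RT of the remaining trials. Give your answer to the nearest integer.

Excluded: 145, 1794
Retained (n=10): Σ = 9511
Mean = 9511/10 = 951.1000

951 ms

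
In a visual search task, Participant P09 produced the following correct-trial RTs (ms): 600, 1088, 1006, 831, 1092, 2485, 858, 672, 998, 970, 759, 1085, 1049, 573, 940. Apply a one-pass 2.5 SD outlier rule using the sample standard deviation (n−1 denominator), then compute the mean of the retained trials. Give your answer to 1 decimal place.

894.4 ms

n = 15, ΣRT = 15006, M = 1000.400
Σ(x−M)² = 2792315.60; s = √(2792315.60/14) = 446.600
Cutoffs: 1000.400 ± 2.5·446.600 → [-116.1, 2116.9]
Outside: 2485 → excluded.
Retained (n=14): Σ = 12521, mean = 12521/14 = 894.357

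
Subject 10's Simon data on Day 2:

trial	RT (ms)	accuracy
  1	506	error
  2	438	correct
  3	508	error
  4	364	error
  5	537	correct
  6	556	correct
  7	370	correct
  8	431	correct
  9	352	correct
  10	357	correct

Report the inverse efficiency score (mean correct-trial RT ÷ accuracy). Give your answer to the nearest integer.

Correct trials (n=7): 438, 537, 556, 370, 431, 352, 357
Mean correct RT = 3041/7 = 434.4286 ms
Proportion correct = 7/10
IES = 434.4286 / (7/10) = 620.612 ms

621 ms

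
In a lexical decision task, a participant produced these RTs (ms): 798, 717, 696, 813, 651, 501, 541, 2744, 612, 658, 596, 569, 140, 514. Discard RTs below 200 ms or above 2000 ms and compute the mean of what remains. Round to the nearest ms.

639 ms

Excluded: 140, 2744
Retained (n=12): Σ = 7666
Mean = 7666/12 = 638.8333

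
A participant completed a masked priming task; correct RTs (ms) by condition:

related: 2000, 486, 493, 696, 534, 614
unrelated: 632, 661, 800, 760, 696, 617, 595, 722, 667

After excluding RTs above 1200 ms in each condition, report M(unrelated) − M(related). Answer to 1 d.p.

118.7 ms

related: exclude 2000
M(related) = 2823/5 = 564.600
M(unrelated) = 6150/9 = 683.333
Difference = 683.333 − 564.600 = 118.733 ms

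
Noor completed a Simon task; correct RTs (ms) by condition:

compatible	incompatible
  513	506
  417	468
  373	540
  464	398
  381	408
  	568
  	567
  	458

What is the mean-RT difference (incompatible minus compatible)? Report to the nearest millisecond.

M(compatible) = 2148/5 = 429.600
M(incompatible) = 3913/8 = 489.125
Difference = 489.125 − 429.600 = 59.525 ms

60 ms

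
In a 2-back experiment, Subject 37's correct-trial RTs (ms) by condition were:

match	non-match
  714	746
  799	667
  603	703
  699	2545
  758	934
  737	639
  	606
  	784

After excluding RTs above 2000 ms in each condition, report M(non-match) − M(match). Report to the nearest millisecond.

non-match: exclude 2545
M(match) = 4310/6 = 718.333
M(non-match) = 5079/7 = 725.571
Difference = 725.571 − 718.333 = 7.238 ms

7 ms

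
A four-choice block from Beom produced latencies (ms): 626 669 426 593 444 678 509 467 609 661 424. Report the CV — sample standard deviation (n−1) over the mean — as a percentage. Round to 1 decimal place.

18.4%

n = 11, Σ = 6106, M = 555.0909
Σ(x−M)² = 104744.909; s = √(104744.909/10) = 102.3450
CV = 102.3450 / 555.0909 = 0.18438 = 18.438%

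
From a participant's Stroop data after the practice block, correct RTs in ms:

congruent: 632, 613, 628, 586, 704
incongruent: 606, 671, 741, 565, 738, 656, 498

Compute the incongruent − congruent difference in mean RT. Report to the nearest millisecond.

M(congruent) = 3163/5 = 632.600
M(incongruent) = 4475/7 = 639.286
Difference = 639.286 − 632.600 = 6.686 ms

7 ms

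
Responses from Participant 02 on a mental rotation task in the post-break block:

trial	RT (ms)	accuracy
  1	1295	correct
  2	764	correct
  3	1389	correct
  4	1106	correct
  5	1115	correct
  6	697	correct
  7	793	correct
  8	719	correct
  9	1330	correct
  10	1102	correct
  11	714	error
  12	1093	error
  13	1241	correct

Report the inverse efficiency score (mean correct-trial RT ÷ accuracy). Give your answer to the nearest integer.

1241 ms

Correct trials (n=11): 1295, 764, 1389, 1106, 1115, 697, 793, 719, 1330, 1102, 1241
Mean correct RT = 11551/11 = 1050.0909 ms
Proportion correct = 11/13
IES = 1050.0909 / (11/13) = 1241.017 ms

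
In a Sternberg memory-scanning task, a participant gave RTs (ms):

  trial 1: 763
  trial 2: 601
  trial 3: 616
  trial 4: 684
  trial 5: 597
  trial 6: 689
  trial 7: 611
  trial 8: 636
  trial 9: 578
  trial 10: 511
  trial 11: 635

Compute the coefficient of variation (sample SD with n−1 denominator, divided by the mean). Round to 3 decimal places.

n = 11, Σ = 6921, M = 629.1818
Σ(x−M)² = 43491.636; s = √(43491.636/10) = 65.9482
CV = 65.9482 / 629.1818 = 0.10482

0.105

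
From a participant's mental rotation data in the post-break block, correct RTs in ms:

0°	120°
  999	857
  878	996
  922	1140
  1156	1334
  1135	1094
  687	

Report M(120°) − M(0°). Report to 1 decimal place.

121.4 ms

M(0°) = 5777/6 = 962.833
M(120°) = 5421/5 = 1084.200
Difference = 1084.200 − 962.833 = 121.367 ms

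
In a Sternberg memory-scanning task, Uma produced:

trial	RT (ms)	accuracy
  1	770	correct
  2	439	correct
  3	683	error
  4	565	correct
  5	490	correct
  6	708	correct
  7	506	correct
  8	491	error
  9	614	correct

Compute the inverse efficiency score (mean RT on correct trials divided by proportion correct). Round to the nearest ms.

Correct trials (n=7): 770, 439, 565, 490, 708, 506, 614
Mean correct RT = 4092/7 = 584.5714 ms
Proportion correct = 7/9
IES = 584.5714 / (7/9) = 751.592 ms

752 ms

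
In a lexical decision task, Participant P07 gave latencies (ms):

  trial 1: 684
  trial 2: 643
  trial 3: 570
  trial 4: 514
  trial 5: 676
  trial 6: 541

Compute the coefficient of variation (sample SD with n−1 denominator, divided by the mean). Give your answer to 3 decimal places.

n = 6, Σ = 3628, M = 604.6667
Σ(x−M)² = 26327.333; s = √(26327.333/5) = 72.5635
CV = 72.5635 / 604.6667 = 0.12001

0.120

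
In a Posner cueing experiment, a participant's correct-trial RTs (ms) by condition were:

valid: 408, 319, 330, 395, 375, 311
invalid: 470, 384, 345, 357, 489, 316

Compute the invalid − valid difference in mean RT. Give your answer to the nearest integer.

37 ms

M(valid) = 2138/6 = 356.333
M(invalid) = 2361/6 = 393.500
Difference = 393.500 − 356.333 = 37.167 ms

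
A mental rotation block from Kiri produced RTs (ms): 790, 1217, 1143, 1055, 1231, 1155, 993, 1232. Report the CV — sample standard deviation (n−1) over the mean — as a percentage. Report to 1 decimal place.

n = 8, Σ = 8816, M = 1102.0000
Σ(x−M)² = 162690.000; s = √(162690.000/7) = 152.4514
CV = 152.4514 / 1102.0000 = 0.13834 = 13.834%

13.8%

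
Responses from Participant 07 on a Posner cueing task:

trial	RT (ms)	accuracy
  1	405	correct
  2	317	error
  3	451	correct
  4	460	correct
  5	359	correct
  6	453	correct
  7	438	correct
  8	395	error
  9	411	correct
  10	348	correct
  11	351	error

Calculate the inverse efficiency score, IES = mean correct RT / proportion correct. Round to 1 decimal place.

Correct trials (n=8): 405, 451, 460, 359, 453, 438, 411, 348
Mean correct RT = 3325/8 = 415.6250 ms
Proportion correct = 8/11
IES = 415.6250 / (8/11) = 571.484 ms

571.5 ms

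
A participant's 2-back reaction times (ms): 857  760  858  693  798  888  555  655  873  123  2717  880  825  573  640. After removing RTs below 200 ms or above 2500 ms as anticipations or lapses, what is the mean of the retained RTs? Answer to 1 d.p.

Excluded: 123, 2717
Retained (n=13): Σ = 9855
Mean = 9855/13 = 758.0769

758.1 ms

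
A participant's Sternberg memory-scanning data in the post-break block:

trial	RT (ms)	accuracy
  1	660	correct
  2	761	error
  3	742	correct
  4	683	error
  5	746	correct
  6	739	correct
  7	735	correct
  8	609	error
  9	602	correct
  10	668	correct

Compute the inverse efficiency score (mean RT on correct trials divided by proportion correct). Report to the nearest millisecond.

Correct trials (n=7): 660, 742, 746, 739, 735, 602, 668
Mean correct RT = 4892/7 = 698.8571 ms
Proportion correct = 7/10
IES = 698.8571 / (7/10) = 998.367 ms

998 ms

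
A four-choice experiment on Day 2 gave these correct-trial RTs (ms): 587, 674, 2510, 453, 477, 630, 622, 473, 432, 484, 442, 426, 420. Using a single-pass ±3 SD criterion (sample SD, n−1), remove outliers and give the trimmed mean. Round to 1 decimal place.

n = 13, ΣRT = 8630, M = 663.846
Σ(x−M)² = 3784323.69; s = √(3784323.69/12) = 561.570
Cutoffs: 663.846 ± 3·561.570 → [-1020.9, 2348.6]
Outside: 2510 → excluded.
Retained (n=12): Σ = 6120, mean = 6120/12 = 510.000

510.0 ms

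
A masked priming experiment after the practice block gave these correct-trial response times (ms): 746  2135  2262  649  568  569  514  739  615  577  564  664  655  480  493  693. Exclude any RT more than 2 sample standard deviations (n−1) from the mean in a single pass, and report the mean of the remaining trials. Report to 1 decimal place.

609.0 ms

n = 16, ΣRT = 12923, M = 807.688
Σ(x−M)² = 4524411.44; s = √(4524411.44/15) = 549.206
Cutoffs: 807.688 ± 2·549.206 → [-290.7, 1906.1]
Outside: 2135, 2262 → excluded.
Retained (n=14): Σ = 8526, mean = 8526/14 = 609.000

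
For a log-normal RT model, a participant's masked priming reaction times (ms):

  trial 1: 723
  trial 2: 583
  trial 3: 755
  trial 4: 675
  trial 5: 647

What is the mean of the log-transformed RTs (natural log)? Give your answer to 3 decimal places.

ln(RT): 6.5834, 6.3682, 6.6267, 6.5147, 6.4723
Σ ln(RT) = 32.5654
Mean = 32.5654/5 = 6.51307

6.513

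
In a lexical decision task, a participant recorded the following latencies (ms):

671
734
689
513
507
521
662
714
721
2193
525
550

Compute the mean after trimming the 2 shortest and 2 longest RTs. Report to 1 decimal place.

Sorted: 507, 513, 521, 525, 550, 662, 671, 689, 714, 721, 734, 2193
Drop lowest 2 (507, 513) and highest 2 (734, 2193)
Remaining (n=8): Σ = 5053, mean = 5053/8 = 631.625

631.6 ms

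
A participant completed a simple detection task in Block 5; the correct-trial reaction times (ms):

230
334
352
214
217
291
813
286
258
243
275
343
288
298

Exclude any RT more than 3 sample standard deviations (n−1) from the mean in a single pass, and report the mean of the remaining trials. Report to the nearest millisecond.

279 ms

n = 14, ΣRT = 4442, M = 317.286
Σ(x−M)² = 289942.86; s = √(289942.86/13) = 149.343
Cutoffs: 317.286 ± 3·149.343 → [-130.7, 765.3]
Outside: 813 → excluded.
Retained (n=13): Σ = 3629, mean = 3629/13 = 279.154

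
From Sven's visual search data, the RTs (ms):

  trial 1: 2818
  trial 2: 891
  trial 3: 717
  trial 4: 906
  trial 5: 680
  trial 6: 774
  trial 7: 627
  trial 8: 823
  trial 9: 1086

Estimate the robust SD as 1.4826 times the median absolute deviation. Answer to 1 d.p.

157.2 ms

Sorted: 627, 680, 717, 774, 823, 891, 906, 1086, 2818 → median = 823
|x − 823| sorted: 0, 49, 68, 83, 106, 143, 196, 263, 1995 → MAD = 106
Robust SD ≈ 1.4826 × 106 = 157.156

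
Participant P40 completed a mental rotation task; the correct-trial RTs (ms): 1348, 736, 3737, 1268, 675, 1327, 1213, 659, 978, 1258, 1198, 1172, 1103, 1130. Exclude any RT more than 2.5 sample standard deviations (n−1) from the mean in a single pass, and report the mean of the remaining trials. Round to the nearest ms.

1082 ms

n = 14, ΣRT = 17802, M = 1271.571
Σ(x−M)² = 7258827.43; s = √(7258827.43/13) = 747.242
Cutoffs: 1271.571 ± 2.5·747.242 → [-596.5, 3139.7]
Outside: 3737 → excluded.
Retained (n=13): Σ = 14065, mean = 14065/13 = 1081.923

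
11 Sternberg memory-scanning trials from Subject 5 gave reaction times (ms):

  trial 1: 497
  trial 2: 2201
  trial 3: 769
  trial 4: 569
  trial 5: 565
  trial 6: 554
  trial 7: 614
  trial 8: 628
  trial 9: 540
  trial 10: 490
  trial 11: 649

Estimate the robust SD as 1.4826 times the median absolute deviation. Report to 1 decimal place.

Sorted: 490, 497, 540, 554, 565, 569, 614, 628, 649, 769, 2201 → median = 569
|x − 569| sorted: 0, 4, 15, 29, 45, 59, 72, 79, 80, 200, 1632 → MAD = 59
Robust SD ≈ 1.4826 × 59 = 87.473

87.5 ms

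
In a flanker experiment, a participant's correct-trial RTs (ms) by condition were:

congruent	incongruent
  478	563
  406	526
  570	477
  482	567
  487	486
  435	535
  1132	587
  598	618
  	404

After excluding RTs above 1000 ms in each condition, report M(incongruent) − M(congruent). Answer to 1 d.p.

35.5 ms

congruent: exclude 1132
M(congruent) = 3456/7 = 493.714
M(incongruent) = 4763/9 = 529.222
Difference = 529.222 − 493.714 = 35.508 ms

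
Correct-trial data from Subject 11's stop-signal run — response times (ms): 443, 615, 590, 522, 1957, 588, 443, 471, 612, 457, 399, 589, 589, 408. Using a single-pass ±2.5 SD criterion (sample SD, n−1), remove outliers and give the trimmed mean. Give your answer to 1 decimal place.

517.4 ms

n = 14, ΣRT = 8683, M = 620.214
Σ(x−M)² = 2006320.36; s = √(2006320.36/13) = 392.852
Cutoffs: 620.214 ± 2.5·392.852 → [-361.9, 1602.3]
Outside: 1957 → excluded.
Retained (n=13): Σ = 6726, mean = 6726/13 = 517.385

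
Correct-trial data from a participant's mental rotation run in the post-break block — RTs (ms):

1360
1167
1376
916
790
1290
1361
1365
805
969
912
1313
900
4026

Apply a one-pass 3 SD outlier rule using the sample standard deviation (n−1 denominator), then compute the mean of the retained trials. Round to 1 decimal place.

1117.2 ms

n = 14, ΣRT = 18550, M = 1325.000
Σ(x−M)² = 8530292.00; s = √(8530292.00/13) = 810.047
Cutoffs: 1325.000 ± 3·810.047 → [-1105.1, 3755.1]
Outside: 4026 → excluded.
Retained (n=13): Σ = 14524, mean = 14524/13 = 1117.231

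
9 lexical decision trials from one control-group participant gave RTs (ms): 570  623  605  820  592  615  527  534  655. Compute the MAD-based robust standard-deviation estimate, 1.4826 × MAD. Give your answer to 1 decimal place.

Sorted: 527, 534, 570, 592, 605, 615, 623, 655, 820 → median = 605
|x − 605| sorted: 0, 10, 13, 18, 35, 50, 71, 78, 215 → MAD = 35
Robust SD ≈ 1.4826 × 35 = 51.891

51.9 ms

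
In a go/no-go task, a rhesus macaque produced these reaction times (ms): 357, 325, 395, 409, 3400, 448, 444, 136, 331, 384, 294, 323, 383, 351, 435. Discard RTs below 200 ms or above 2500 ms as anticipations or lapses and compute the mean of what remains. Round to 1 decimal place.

Excluded: 136, 3400
Retained (n=13): Σ = 4879
Mean = 4879/13 = 375.3077

375.3 ms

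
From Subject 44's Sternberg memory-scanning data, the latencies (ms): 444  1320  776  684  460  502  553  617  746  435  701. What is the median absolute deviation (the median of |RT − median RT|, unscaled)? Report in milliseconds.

129 ms

Sorted: 435, 444, 460, 502, 553, 617, 684, 701, 746, 776, 1320 → median = 617
|x − 617|: 173, 703, 159, 67, 157, 115, 64, 0, 129, 182, 84
Sorted deviations: 0, 64, 67, 84, 115, 129, 157, 159, 173, 182, 703 → MAD = 129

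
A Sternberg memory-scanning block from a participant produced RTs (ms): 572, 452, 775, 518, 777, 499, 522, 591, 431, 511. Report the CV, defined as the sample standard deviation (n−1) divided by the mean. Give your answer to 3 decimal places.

0.214

n = 10, Σ = 5648, M = 564.8000
Σ(x−M)² = 131823.600; s = √(131823.600/9) = 121.0251
CV = 121.0251 / 564.8000 = 0.21428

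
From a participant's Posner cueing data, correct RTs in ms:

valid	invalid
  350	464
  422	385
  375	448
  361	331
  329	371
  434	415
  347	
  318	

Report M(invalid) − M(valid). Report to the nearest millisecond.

M(valid) = 2936/8 = 367.000
M(invalid) = 2414/6 = 402.333
Difference = 402.333 − 367.000 = 35.333 ms

35 ms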